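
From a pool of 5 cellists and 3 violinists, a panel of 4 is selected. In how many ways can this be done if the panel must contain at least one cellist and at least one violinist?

65

Unrestricted: C(8,4) = 70 ways to pick any 4 of the 8.
Selections missing a whole group: no cellists → C(3,4) = 0; no violinists → C(5,4) = 5.
Both groups omitted at once is impossible, so 70 − 5 = 65.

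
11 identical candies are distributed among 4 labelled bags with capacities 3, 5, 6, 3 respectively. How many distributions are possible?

63

Ignoring the caps, the number of non-negative solutions to x_1+…+x_4 = 11 is C(14,3) = 364.
Subtract solutions that violate a single cap (substitute x_i' = x_i − (cap_i+1)): x_1 ≥ 4 gives C(10,3) = 120; x_2 ≥ 6 gives C(8,3) = 56; x_3 ≥ 7 gives C(7,3) = 35; x_4 ≥ 4 gives C(10,3) = 120. Together 331.
Add back pairs where two caps are both exceeded: 4 + 1 + 20 + 0 + 4 + 1 = 30.
By inclusion–exclusion the count is 364 − 331 + 30 = 63.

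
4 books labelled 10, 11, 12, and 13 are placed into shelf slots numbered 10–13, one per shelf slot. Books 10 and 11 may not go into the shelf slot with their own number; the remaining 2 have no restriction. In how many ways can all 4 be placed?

Let Aᵢ (for i ∈ {10, 11}) be the placements that put book i in its forbidden shelf slot. Any j of these fix j positions, leaving (4−j)! ways to fill the rest, and there are C(2,j) ways to pick which j.
By inclusion–exclusion, the number of valid placements is Σ_{j=0}^{2} (−1)^j C(2,j)·(4−j)!.
Computing: 24 − 12 + 2 = 14.

14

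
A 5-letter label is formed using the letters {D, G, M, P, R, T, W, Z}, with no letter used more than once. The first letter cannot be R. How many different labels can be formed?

5880

The first letter has 8−1 = 7 choices (anything except R).
The remaining 4 letters are filled from the other 7 symbols without repetition: 7 × 6 × 5 × 4 = 840.
Total: 7 × 840 = 5880.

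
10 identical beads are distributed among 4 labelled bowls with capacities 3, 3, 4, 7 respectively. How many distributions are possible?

Without the upper bounds there are C(13,3) = 286 ways to split 10 among 4 bowls.
Subtract solutions that violate a single cap (substitute x_i' = x_i − (cap_i+1)): x_1 ≥ 4 gives C(9,3) = 84; x_2 ≥ 4 gives C(9,3) = 84; x_3 ≥ 5 gives C(8,3) = 56; x_4 ≥ 8 gives C(5,3) = 10. Together 234.
Add back pairs where two caps are both exceeded: 10 + 4 + 0 + 4 + 0 + 0 = 18.
By inclusion–exclusion the count is 286 − 234 + 18 = 70.

70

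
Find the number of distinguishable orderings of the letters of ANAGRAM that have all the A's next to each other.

120

Treat the 3 copies of A as a single block. The multiset to arrange is then {AAA, G, M, N, R}, 5 items in all.
All 5 items are distinct, so there are (5)! = 120 arrangements.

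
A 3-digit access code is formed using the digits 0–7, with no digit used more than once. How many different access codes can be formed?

This is a permutation of 3 out of 8: P(8,3) = 8!/5!.
8 × 7 × 6 = 336.

336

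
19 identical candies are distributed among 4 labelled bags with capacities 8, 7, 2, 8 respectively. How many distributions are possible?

64

By stars and bars, unrestricted non-negative solutions to x_1+…+x_4 = 19 number C(19+3,3) = 1540.
Subtract solutions that violate a single cap (substitute x_i' = x_i − (cap_i+1)): x_1 ≥ 9 gives C(13,3) = 286; x_2 ≥ 8 gives C(14,3) = 364; x_3 ≥ 3 gives C(19,3) = 969; x_4 ≥ 9 gives C(13,3) = 286. Together 1905.
Add back pairs where two caps are both exceeded: 10 + 120 + 4 + 165 + 10 + 120 = 429.
By inclusion–exclusion the count is 1540 − 1905 + 429 = 64.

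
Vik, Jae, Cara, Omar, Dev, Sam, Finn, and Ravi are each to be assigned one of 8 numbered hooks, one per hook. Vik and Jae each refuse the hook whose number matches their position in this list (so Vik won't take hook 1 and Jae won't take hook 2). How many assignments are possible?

Let Aᵢ (for i ∈ {1, 2}) be the placements that put person i in their forbidden hook. Any j of these fix j positions, leaving (8−j)! ways to fill the rest, and there are C(2,j) ways to pick which j.
By inclusion–exclusion, the number of valid placements is Σ_{j=0}^{2} (−1)^j C(2,j)·(8−j)!.
Computing: 40320 − 10080 + 720 = 30960.

30960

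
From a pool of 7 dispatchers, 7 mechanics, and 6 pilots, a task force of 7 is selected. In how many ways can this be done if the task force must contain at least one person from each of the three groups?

With no constraint there are C(20,7) = 77520 possible selections.
Subtract selections that omit an entire group: no dispatchers → C(13,7) = 1716; no mechanics → C(13,7) = 1716; no pilots → C(14,7) = 3432.
Add back selections omitting two groups (i.e. drawn from a single group): C(7,7) + C(7,7) + C(6,7) = 2.
By inclusion–exclusion: 77520 − 6864 + 2 = 70658.

70658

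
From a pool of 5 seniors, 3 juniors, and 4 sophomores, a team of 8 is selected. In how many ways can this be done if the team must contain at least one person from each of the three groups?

With no constraint there are C(12,8) = 495 possible selections.
Selections missing a whole group: no seniors → C(7,8) = 0; no juniors → C(9,8) = 9; no sophomores → C(8,8) = 1.
Add back selections omitting two groups (i.e. drawn from a single group): C(5,8) + C(3,8) + C(4,8) = 0.
By inclusion–exclusion: 495 − 10 + 0 = 485.

485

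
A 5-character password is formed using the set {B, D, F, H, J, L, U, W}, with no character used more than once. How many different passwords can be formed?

With no repetition, fill the 5 characters in order: 8 choices, then 7, down to 4.
8 × 7 × 6 × 5 × 4 = 6720.

6720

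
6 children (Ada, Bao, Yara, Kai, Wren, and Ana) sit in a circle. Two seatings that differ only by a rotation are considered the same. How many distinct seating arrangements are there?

120

Around a circle, 6 distinct people have 6!/6 = (5)! = 120 rotationally distinct seatings.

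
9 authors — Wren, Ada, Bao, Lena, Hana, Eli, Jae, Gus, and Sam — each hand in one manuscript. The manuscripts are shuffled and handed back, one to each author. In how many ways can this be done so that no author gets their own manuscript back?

133496

Let Aᵢ be the assignments in which author i gets their own manuscript. We want the size of the complement of A₁∪…∪A_9.
By inclusion–exclusion this is Σ_{j=0}^{9} (−1)^j C(9,j)·(9−j)!.
Computing: 362880 − 362880 + 181440 − 60480 + 15120 − 3024 + 504 − 72 + 9 − 1 = 133496.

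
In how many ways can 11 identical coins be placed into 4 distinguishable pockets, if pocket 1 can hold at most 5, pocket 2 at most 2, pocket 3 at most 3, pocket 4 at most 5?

Without the upper bounds there are C(14,3) = 364 ways to split 11 among 4 pockets.
Subtract solutions that violate a single cap (substitute x_i' = x_i − (cap_i+1)): x_1 ≥ 6 gives C(8,3) = 56; x_2 ≥ 3 gives C(11,3) = 165; x_3 ≥ 4 gives C(10,3) = 120; x_4 ≥ 6 gives C(8,3) = 56. Together 397.
Add back pairs where two caps are both exceeded: 10 + 4 + 0 + 35 + 10 + 4 = 63.
By inclusion–exclusion the count is 364 − 397 + 63 = 30.

30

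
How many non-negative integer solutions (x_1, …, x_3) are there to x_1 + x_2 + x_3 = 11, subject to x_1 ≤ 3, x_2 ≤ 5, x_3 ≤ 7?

14

Ignoring the caps, the number of non-negative solutions to x_1+…+x_3 = 11 is C(13,2) = 78.
Subtract solutions that violate a single cap (substitute x_i' = x_i − (cap_i+1)): x_1 ≥ 4 gives C(9,2) = 36; x_2 ≥ 6 gives C(7,2) = 21; x_3 ≥ 8 gives C(5,2) = 10. Together 67.
Add back pairs where two caps are both exceeded: 3 + 0 + 0 = 3.
By inclusion–exclusion the count is 78 − 67 + 3 = 14.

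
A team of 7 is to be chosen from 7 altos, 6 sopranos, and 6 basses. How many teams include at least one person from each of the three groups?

With no constraint there are C(19,7) = 50388 possible selections.
Subtract selections that omit an entire group: no altos → C(12,7) = 792; no sopranos → C(13,7) = 1716; no basses → C(13,7) = 1716.
Add back selections omitting two groups (i.e. drawn from a single group): C(7,7) + C(6,7) + C(6,7) = 1.
By inclusion–exclusion: 50388 − 4224 + 1 = 46165.

46165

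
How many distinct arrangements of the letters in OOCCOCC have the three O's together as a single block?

5

Treat the 3 copies of O as a single block. The multiset to arrange is then {OOO, C, C, C, C}, 5 items in all.
That gives (5)!/(4!) = 5 arrangements.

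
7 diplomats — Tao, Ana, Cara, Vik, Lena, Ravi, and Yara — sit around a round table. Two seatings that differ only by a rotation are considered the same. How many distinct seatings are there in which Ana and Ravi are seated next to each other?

240

Glue Ana and Ravi into a block (2 internal orders). Seating 6 units around a circle gives (5)! arrangements.
So 2 × (5)! = 2 × 120 = 240.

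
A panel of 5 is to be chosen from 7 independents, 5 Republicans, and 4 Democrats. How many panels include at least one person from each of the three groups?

Total 5-person selections from all 16: C(16,5) = 4368.
Subtract selections that omit an entire group: no independents → C(9,5) = 126; no Republicans → C(11,5) = 462; no Democrats → C(12,5) = 792.
Add back selections omitting two groups (i.e. drawn from a single group): C(7,5) + C(5,5) + C(4,5) = 22.
By inclusion–exclusion: 4368 − 1380 + 22 = 3010.

3010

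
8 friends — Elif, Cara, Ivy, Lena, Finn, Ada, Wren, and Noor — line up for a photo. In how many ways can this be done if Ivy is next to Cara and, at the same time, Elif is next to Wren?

2880

Treat {Ivy,Cara} as one block (2 orders) and {Elif,Wren} as another (2 orders).
That leaves 6 units to arrange: 2 × 2 × 6! = 4 × 720 = 2880.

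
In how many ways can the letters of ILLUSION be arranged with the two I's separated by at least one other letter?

7560

There are 8!/(2!·2!) = 10080 arrangements of ILLUSION in total.
Arrangements with the I's together: treat II as one letter, giving (7)!/(2!) = 2520.
Subtracting, 10080 − 2520 = 7560 arrangements keep the I's apart.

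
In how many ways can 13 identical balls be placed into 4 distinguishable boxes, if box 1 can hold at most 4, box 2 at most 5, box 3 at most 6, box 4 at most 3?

51

Ignoring the caps, the number of non-negative solutions to x_1+…+x_4 = 13 is C(16,3) = 560.
Subtract solutions that violate a single cap (substitute x_i' = x_i − (cap_i+1)): x_1 ≥ 5 gives C(11,3) = 165; x_2 ≥ 6 gives C(10,3) = 120; x_3 ≥ 7 gives C(9,3) = 84; x_4 ≥ 4 gives C(12,3) = 220. Together 589.
Add back pairs where two caps are both exceeded: 10 + 4 + 35 + 1 + 20 + 10 = 80.
By inclusion–exclusion the count is 560 − 589 + 80 = 51.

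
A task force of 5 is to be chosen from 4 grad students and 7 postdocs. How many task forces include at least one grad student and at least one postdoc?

Total 5-person selections from all 11: C(11,5) = 462.
Selections missing a whole group: no grad students → C(7,5) = 21; no postdocs → C(4,5) = 0.
Both groups omitted at once is impossible, so 462 − 21 = 441.

441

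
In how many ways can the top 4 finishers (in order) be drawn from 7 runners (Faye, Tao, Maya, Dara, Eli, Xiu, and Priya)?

840

This is an ordered selection of 4 from 7: P(7,4).
That gives 7 × 6 × 5 × 4 = 840.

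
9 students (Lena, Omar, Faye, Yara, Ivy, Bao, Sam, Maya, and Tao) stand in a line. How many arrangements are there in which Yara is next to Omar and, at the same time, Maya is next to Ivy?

Treat {Yara,Omar} as one block (2 orders) and {Maya,Ivy} as another (2 orders).
That leaves 7 units to arrange: 2 × 2 × 7! = 4 × 5040 = 20160.

20160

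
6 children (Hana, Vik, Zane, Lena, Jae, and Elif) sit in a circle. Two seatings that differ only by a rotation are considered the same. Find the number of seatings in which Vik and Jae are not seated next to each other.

Without the restriction there are (5)! = 120 seatings.
Those with Vik next to Jae: fuse the pair into one unit and seat 5 units around a circle — 2·(4)! = 48.
Subtracting, 120 − 48 = 72.

72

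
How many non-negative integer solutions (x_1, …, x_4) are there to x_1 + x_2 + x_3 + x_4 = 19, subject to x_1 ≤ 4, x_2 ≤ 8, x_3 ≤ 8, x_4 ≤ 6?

Without the upper bounds there are C(22,3) = 1540 ways to split 19 among 4 variables.
Subtract solutions that violate a single cap (substitute x_i' = x_i − (cap_i+1)): x_1 ≥ 5 gives C(17,3) = 680; x_2 ≥ 9 gives C(13,3) = 286; x_3 ≥ 9 gives C(13,3) = 286; x_4 ≥ 7 gives C(15,3) = 455. Together 1707.
Add back pairs where two caps are both exceeded: 56 + 56 + 120 + 4 + 20 + 20 = 276.
By inclusion–exclusion the count is 1540 − 1707 + 276 = 109.

109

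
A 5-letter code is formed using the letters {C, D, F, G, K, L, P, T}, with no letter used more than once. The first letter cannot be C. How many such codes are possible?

5880

The first letter has 8−1 = 7 choices (anything except C).
The remaining 4 letters are filled from the other 7 symbols without repetition: 7 × 6 × 5 × 4 = 840.
Total: 7 × 840 = 5880.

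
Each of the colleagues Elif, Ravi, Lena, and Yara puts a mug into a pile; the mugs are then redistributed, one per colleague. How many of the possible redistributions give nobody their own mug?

Count assignments avoiding every fixed point. For any j of the 4 colleagues fixed to their own mug, the other 4−j can be arranged in (4−j)! ways.
By inclusion–exclusion this is Σ_{j=0}^{4} (−1)^j C(4,j)·(4−j)!.
Computing: 24 − 24 + 12 − 4 + 1 = 9.

9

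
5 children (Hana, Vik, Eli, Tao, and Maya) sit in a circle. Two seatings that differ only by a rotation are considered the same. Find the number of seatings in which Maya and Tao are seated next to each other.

Glue Maya and Tao into a block (2 internal orders). Seating 4 units around a circle gives (3)! arrangements.
So 2 × (3)! = 2 × 6 = 12.

12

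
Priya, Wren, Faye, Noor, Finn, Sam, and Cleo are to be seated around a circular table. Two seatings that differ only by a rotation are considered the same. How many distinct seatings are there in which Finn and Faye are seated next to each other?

Glue Finn and Faye into a block (2 internal orders). Seating 6 units around a circle gives (5)! arrangements.
So 2 × (5)! = 2 × 120 = 240.

240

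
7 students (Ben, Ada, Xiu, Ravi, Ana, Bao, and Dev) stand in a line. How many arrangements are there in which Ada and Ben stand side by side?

1440

Place the 5 others and the Ada-Ben pair as 6 objects in a line; the pair has 2 internal arrangements.
That gives 2 × 6! = 2 × 720 = 1440.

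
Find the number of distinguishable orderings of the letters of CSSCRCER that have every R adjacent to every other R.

420

Treat the 2 copies of R as a single block. The multiset to arrange is then {RR, C, C, C, E, S, S}, 7 items in all.
That gives (7)!/(3!·2!) = 420 arrangements.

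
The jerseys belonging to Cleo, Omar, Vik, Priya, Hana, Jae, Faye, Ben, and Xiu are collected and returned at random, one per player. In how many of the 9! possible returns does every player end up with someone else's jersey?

Count assignments avoiding every fixed point. For any j of the 9 players fixed to their old jersey, the other 9−j can be arranged in (9−j)! ways.
By inclusion–exclusion this is Σ_{j=0}^{9} (−1)^j C(9,j)·(9−j)!.
Computing: 362880 − 362880 + 181440 − 60480 + 15120 − 3024 + 504 − 72 + 9 − 1 = 133496.

133496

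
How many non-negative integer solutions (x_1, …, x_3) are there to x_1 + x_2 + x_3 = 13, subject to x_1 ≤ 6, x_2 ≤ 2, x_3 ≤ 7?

Without the upper bounds there are C(15,2) = 105 ways to split 13 among 3 variables.
Subtract solutions that violate a single cap (substitute x_i' = x_i − (cap_i+1)): x_1 ≥ 7 gives C(8,2) = 28; x_2 ≥ 3 gives C(12,2) = 66; x_3 ≥ 8 gives C(7,2) = 21. Together 115.
Add back pairs where two caps are both exceeded: 10 + 0 + 6 = 16.
By inclusion–exclusion the count is 105 − 115 + 16 = 6.

6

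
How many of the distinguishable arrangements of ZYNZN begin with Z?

12

Fix Z in the first position and arrange the remaining 4 letters.
Those 4 letters have N appearing twice, giving (4)!/(2!) = 12.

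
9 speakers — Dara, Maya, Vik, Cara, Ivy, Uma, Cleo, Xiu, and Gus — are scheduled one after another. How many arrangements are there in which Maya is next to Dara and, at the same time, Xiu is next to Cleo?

20160

Treat {Maya,Dara} as one block (2 orders) and {Xiu,Cleo} as another (2 orders).
That leaves 7 units to arrange: 2 × 2 × 7! = 4 × 5040 = 20160.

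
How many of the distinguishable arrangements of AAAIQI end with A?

With the last slot taken by A, it remains to arrange the other 5 letters (AAIQI).
Those 5 letters have A appearing twice and I appearing twice, giving (5)!/(2!·2!) = 30.

30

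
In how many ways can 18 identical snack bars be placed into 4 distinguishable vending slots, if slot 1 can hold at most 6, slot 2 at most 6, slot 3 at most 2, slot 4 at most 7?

19

By stars and bars, unrestricted non-negative solutions to x_1+…+x_4 = 18 number C(18+3,3) = 1330.
Subtract solutions that violate a single cap (substitute x_i' = x_i − (cap_i+1)): x_1 ≥ 7 gives C(14,3) = 364; x_2 ≥ 7 gives C(14,3) = 364; x_3 ≥ 3 gives C(18,3) = 816; x_4 ≥ 8 gives C(13,3) = 286. Together 1830.
Add back pairs where two caps are both exceeded: 35 + 165 + 20 + 165 + 20 + 120 = 525.
Subtract triples: 4 + 0 + 1 + 1 = 6.
By inclusion–exclusion the count is 1330 − 1830 + 525 − 6 = 19.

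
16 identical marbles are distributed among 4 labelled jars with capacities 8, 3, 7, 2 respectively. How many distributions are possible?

30

By stars and bars, unrestricted non-negative solutions to x_1+…+x_4 = 16 number C(16+3,3) = 969.
Subtract solutions that violate a single cap (substitute x_i' = x_i − (cap_i+1)): x_1 ≥ 9 gives C(10,3) = 120; x_2 ≥ 4 gives C(15,3) = 455; x_3 ≥ 8 gives C(11,3) = 165; x_4 ≥ 3 gives C(16,3) = 560. Together 1300.
Add back pairs where two caps are both exceeded: 20 + 0 + 35 + 35 + 220 + 56 = 366.
Subtract triples: 0 + 1 + 0 + 4 = 5.
By inclusion–exclusion the count is 969 − 1300 + 366 − 5 = 30.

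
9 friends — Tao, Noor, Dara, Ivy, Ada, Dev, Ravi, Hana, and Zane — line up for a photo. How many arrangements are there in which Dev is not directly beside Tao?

282240

There are 9! = 362880 arrangements in all. If Dev and Tao are adjacent, merging them into one block gives 2·(8)! = 80640 arrangements.
So 362880 − 80640 = 282240 arrangements keep them apart.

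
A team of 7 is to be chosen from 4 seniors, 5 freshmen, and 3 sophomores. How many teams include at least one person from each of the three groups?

Unrestricted: C(12,7) = 792 ways to pick any 7 of the 12.
Selections missing a whole group: no seniors → C(8,7) = 8; no freshmen → C(7,7) = 1; no sophomores → C(9,7) = 36.
Add back selections omitting two groups (i.e. drawn from a single group): C(4,7) + C(5,7) + C(3,7) = 0.
By inclusion–exclusion: 792 − 45 + 0 = 747.

747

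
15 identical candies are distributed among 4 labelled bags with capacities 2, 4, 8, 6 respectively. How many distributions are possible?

45

By stars and bars, unrestricted non-negative solutions to x_1+…+x_4 = 15 number C(15+3,3) = 816.
Subtract solutions that violate a single cap (substitute x_i' = x_i − (cap_i+1)): x_1 ≥ 3 gives C(15,3) = 455; x_2 ≥ 5 gives C(13,3) = 286; x_3 ≥ 9 gives C(9,3) = 84; x_4 ≥ 7 gives C(11,3) = 165. Together 990.
Add back pairs where two caps are both exceeded: 120 + 20 + 56 + 4 + 20 + 0 = 220.
Subtract triples: 0 + 1 + 0 + 0 = 1.
By inclusion–exclusion the count is 816 − 990 + 220 − 1 = 45.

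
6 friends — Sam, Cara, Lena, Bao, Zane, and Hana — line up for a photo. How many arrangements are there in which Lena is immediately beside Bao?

240

Treat {Lena, Bao} as a single unit. There are 5 units to order, and the pair itself can be ordered 2 ways.
That gives 2 × 5! = 2 × 120 = 240.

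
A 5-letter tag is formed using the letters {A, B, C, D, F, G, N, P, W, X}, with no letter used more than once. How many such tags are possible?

30240

This is a permutation of 5 out of 10: P(10,5) = 10!/5!.
10 × 9 × 8 × 7 × 6 = 30240.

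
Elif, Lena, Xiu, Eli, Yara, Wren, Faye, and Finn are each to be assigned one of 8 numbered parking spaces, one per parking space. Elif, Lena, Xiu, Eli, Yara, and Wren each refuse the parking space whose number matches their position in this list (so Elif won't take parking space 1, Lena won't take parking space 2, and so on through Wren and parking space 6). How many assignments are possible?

Let Aᵢ (for 1 ≤ i ≤ 6) be the placements that put person i in their forbidden parking space. Any j of these fix j positions, leaving (8−j)! ways to fill the rest, and there are C(6,j) ways to pick which j.
By inclusion–exclusion, the number of valid placements is Σ_{j=0}^{6} (−1)^j C(6,j)·(8−j)!.
Computing: 40320 − 30240 + 10800 − 2400 + 360 − 36 + 2 = 18806.

18806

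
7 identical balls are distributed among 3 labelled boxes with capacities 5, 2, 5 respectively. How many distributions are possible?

By stars and bars, unrestricted non-negative solutions to x_1+…+x_3 = 7 number C(7+2,2) = 36.
Subtract solutions that violate a single cap (substitute x_i' = x_i − (cap_i+1)): x_1 ≥ 6 gives C(3,2) = 3; x_2 ≥ 3 gives C(6,2) = 15; x_3 ≥ 6 gives C(3,2) = 3. Together 21.
No two caps can be exceeded simultaneously, so the pair terms are all 0.
By inclusion–exclusion the count is 36 − 21 + 0 = 15.

15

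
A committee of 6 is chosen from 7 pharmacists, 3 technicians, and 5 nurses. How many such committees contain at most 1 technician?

Split by how many technicians are chosen (0 through 1).
Sum: C(3,0)·C(12,6) + C(3,1)·C(12,5) = 924 + 2376 = 3300.

3300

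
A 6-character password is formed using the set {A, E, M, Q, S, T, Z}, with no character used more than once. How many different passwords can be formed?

This is a permutation of 6 out of 7: P(7,6) = 7!/1!.
7 × 6 × 5 × 4 × 3 × 2 = 5040.

5040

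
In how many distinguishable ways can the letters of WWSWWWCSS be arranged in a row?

The 9 letters of WWSWWWCSS have repeats: S appearing 3 times and W appearing 5 times.
The number of distinct arrangements is 9!/(5!·3!) = 362880/720 = 504.

504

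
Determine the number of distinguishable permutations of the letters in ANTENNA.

The 7 letters of ANTENNA have repeats: A appearing twice and N appearing 3 times.
So there are 7! / (3!·2!) = 420 distinguishable arrangements.

420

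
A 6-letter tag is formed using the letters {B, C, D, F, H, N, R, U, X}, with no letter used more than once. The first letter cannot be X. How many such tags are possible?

The first letter has 9−1 = 8 choices (anything except X).
The remaining 5 letters are filled from the other 8 symbols without repetition: 8 × 7 × 6 × 5 × 4 = 6720.
Total: 8 × 6720 = 53760.

53760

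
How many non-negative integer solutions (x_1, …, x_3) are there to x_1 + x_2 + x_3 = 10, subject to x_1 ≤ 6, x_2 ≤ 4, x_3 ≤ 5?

20

By stars and bars, unrestricted non-negative solutions to x_1+…+x_3 = 10 number C(10+2,2) = 66.
Subtract solutions that violate a single cap (substitute x_i' = x_i − (cap_i+1)): x_1 ≥ 7 gives C(5,2) = 10; x_2 ≥ 5 gives C(7,2) = 21; x_3 ≥ 6 gives C(6,2) = 15. Together 46.
No two caps can be exceeded simultaneously, so the pair terms are all 0.
By inclusion–exclusion the count is 66 − 46 + 0 = 20.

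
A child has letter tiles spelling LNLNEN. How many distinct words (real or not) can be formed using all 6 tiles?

LNLNEN has 6 letters with L appearing twice and N appearing 3 times.
So there are 6! / (3!·2!) = 60 distinguishable arrangements.

60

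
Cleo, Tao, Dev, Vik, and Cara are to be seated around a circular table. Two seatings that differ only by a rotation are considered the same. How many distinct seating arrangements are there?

24

Seat Cleo anywhere (absorbing the rotational symmetry), then permute the other 4: (4)! = 24.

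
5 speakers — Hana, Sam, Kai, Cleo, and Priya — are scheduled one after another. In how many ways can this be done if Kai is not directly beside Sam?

72

Of the 5! = 120 arrangements, those with Kai and Sam adjacent number 2 × 4! = 48 (treat the pair as a block with 2 internal orders).
Complementary counting: 120 − 48 = 72.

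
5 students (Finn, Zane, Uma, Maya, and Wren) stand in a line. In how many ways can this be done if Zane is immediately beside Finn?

Place the 3 others and the Zane-Finn pair as 4 objects in a line; the pair has 2 internal arrangements.
That gives 2 × 4! = 2 × 24 = 48.

48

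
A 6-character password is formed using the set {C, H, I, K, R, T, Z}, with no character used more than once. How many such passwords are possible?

With no repetition, fill the 6 characters in order: 7 choices, then 6, down to 2.
7 × 6 × 5 × 4 × 3 × 2 = 5040.

5040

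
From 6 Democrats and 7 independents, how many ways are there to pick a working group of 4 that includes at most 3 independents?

Split by how many independents are chosen (0 through 3).
Sum: C(7,0)·C(6,4) + C(7,1)·C(6,3) + C(7,2)·C(6,2) + C(7,3)·C(6,1) = 15 + 140 + 315 + 210 = 680.

680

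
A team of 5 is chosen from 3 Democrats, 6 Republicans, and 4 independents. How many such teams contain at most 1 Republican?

Split by how many Republicans are chosen (0 through 1).
Sum: C(6,0)·C(7,5) + C(6,1)·C(7,4) = 21 + 210 = 231.

231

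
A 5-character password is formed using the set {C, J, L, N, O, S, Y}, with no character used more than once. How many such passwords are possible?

This is a permutation of 5 out of 7: P(7,5) = 7!/2!.
7 × 6 × 5 × 4 × 3 = 2520.

2520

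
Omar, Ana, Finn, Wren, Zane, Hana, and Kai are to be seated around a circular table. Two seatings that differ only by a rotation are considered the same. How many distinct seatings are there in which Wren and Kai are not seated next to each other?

480

All circular seatings of 7 people number (6)! = 720.
Seatings with Wren beside Kai: treat them as a block with 2 internal orders, giving 2 × (5)! = 240.
Subtracting, 720 − 240 = 480.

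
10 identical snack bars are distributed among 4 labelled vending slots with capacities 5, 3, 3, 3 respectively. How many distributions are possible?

32

Without the upper bounds there are C(13,3) = 286 ways to split 10 among 4 vending slots.
Subtract solutions that violate a single cap (substitute x_i' = x_i − (cap_i+1)): x_1 ≥ 6 gives C(7,3) = 35; x_2 ≥ 4 gives C(9,3) = 84; x_3 ≥ 4 gives C(9,3) = 84; x_4 ≥ 4 gives C(9,3) = 84. Together 287.
Add back pairs where two caps are both exceeded: 1 + 1 + 1 + 10 + 10 + 10 = 33.
By inclusion–exclusion the count is 286 − 287 + 33 = 32.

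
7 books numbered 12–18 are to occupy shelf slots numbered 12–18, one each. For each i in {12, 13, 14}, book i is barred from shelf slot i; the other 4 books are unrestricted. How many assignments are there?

3216

Let Aᵢ (for i ∈ {12, 13, 14}) be the placements that put book i in its forbidden shelf slot. Any j of these fix j positions, leaving (7−j)! ways to fill the rest, and there are C(3,j) ways to pick which j.
By inclusion–exclusion, the number of valid placements is Σ_{j=0}^{3} (−1)^j C(3,j)·(7−j)!.
Computing: 5040 − 2160 + 360 − 24 = 3216.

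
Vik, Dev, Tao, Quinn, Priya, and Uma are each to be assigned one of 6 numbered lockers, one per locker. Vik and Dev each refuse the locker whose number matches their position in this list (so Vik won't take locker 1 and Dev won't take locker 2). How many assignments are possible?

Let Aᵢ (for i ∈ {1, 2}) be the placements that put person i in their forbidden locker. Any j of these fix j positions, leaving (6−j)! ways to fill the rest, and there are C(2,j) ways to pick which j.
By inclusion–exclusion, the number of valid placements is Σ_{j=0}^{2} (−1)^j C(2,j)·(6−j)!.
Computing: 720 − 240 + 24 = 504.

504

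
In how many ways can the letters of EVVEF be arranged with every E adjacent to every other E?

Treat the 2 copies of E as a single block. The multiset to arrange is then {EE, F, V, V}, 4 items in all.
That gives (4)!/(2!) = 12 arrangements.

12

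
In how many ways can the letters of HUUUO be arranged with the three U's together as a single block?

Treat the 3 copies of U as a single block. The multiset to arrange is then {UUU, H, O}, 3 items in all.
All 3 items are distinct, so there are (3)! = 6 arrangements.

6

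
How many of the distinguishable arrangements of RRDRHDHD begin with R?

With the first slot taken by R, it remains to arrange the other 7 letters (RDRHDHD).
Those 7 letters have D appearing 3 times, H appearing twice, and R appearing twice, giving (7)!/(3!·2!·2!) = 210.

210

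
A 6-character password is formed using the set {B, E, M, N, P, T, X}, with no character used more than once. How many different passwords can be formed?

5040

Choose and order 6 of the 7 symbols: the first character has 7 options, the next 6, and so on down to 2.
7 × 6 × 5 × 4 × 3 × 2 = 5040.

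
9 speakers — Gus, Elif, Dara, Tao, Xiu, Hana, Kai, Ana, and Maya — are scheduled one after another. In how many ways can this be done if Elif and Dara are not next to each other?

There are 9! = 362880 arrangements in all. If Elif and Dara are adjacent, merging them into one block gives 2·(8)! = 80640 arrangements.
So 362880 − 80640 = 282240 arrangements keep them apart.

282240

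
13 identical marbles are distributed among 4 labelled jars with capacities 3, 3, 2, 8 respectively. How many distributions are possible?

19

By stars and bars, unrestricted non-negative solutions to x_1+…+x_4 = 13 number C(13+3,3) = 560.
Subtract solutions that violate a single cap (substitute x_i' = x_i − (cap_i+1)): x_1 ≥ 4 gives C(12,3) = 220; x_2 ≥ 4 gives C(12,3) = 220; x_3 ≥ 3 gives C(13,3) = 286; x_4 ≥ 9 gives C(7,3) = 35. Together 761.
Add back pairs where two caps are both exceeded: 56 + 84 + 1 + 84 + 1 + 4 = 230.
Subtract triples: 10 + 0 + 0 + 0 = 10.
By inclusion–exclusion the count is 560 − 761 + 230 − 10 = 19.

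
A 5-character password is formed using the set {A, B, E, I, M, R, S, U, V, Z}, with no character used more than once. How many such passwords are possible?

30240

Choose and order 5 of the 10 symbols: the first character has 10 options, the next 9, and so on down to 6.
10 × 9 × 8 × 7 × 6 = 30240.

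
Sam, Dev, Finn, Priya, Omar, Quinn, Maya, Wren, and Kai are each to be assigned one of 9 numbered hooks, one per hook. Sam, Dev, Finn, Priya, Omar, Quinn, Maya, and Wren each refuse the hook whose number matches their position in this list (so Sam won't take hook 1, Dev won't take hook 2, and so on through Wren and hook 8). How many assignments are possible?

148329

Let Aᵢ (for 1 ≤ i ≤ 8) be the placements that put person i in their forbidden hook. Any j of these fix j positions, leaving (9−j)! ways to fill the rest, and there are C(8,j) ways to pick which j.
By inclusion–exclusion, the number of valid placements is Σ_{j=0}^{8} (−1)^j C(8,j)·(9−j)!.
Computing: 362880 − 322560 + 141120 − 40320 + 8400 − 1344 + 168 − 16 + 1 = 148329.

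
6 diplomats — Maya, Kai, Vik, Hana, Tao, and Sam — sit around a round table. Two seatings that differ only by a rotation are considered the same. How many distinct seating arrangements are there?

Fix one person's seat to break rotational symmetry; the remaining 5 people can be arranged in (5)! = 120 ways.

120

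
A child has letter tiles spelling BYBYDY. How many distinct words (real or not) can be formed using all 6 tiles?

The 6 letters of BYBYDY have repeats: B appearing twice and Y appearing 3 times.
The number of distinct arrangements is 6!/(3!·2!) = 720/12 = 60.

60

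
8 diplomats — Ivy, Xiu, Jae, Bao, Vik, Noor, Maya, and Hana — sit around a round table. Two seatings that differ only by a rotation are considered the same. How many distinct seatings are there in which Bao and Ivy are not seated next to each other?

Without the restriction there are (7)! = 5040 seatings.
Seatings with Bao beside Ivy: treat them as a block with 2 internal orders, giving 2 × (6)! = 1440.
Subtracting, 5040 − 1440 = 3600.

3600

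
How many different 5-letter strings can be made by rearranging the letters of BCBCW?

BCBCW has 5 letters with B appearing twice and C appearing twice.
The number of distinct arrangements is 5!/(2!·2!) = 120/4 = 30.

30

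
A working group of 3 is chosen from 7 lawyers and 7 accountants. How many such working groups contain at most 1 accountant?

182

Split by how many accountants are chosen (0 through 1).
Sum: C(7,0)·C(7,3) + C(7,1)·C(7,2) = 35 + 147 = 182.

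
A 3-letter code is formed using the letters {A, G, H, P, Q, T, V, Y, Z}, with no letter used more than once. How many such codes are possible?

With no repetition, fill the 3 letters in order: 9 choices, then 8, down to 7.
9 × 8 × 7 = 504.

504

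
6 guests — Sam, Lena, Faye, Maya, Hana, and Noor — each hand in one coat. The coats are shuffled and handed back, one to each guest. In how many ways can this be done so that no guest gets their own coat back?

265

This is the derangement count D_6: permutations of 6 items with no fixed point.
By inclusion–exclusion this is Σ_{j=0}^{6} (−1)^j C(6,j)·(6−j)!.
Computing: 720 − 720 + 360 − 120 + 30 − 6 + 1 = 265.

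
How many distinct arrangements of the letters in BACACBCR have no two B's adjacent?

1260

There are 8!/(3!·2!·2!) = 1680 arrangements of BACACBCR in total.
Arrangements with the B's together: treat BB as one letter, giving (7)!/(3!·2!) = 420.
Subtracting, 1680 − 420 = 1260 arrangements keep the B's apart.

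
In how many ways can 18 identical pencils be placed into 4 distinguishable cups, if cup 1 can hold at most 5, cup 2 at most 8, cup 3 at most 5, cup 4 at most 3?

Without the upper bounds there are C(21,3) = 1330 ways to split 18 among 4 cups.
Subtract solutions that violate a single cap (substitute x_i' = x_i − (cap_i+1)): x_1 ≥ 6 gives C(15,3) = 455; x_2 ≥ 9 gives C(12,3) = 220; x_3 ≥ 6 gives C(15,3) = 455; x_4 ≥ 4 gives C(17,3) = 680. Together 1810.
Add back pairs where two caps are both exceeded: 20 + 84 + 165 + 20 + 56 + 165 = 510.
Subtract triples: 0 + 0 + 10 + 0 = 10.
By inclusion–exclusion the count is 1330 − 1810 + 510 − 10 = 20.

20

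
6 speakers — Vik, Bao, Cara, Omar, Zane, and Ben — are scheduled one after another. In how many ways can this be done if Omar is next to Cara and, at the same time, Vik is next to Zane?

96

Treat {Omar,Cara} as one block (2 orders) and {Vik,Zane} as another (2 orders).
That leaves 4 units to arrange: 2 × 2 × 4! = 4 × 24 = 96.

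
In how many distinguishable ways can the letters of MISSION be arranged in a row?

Letter multiplicities in MISSION: I×2, M×1, N×1, O×1, S×2.
So there are 7! / (2!·2!) = 1260 distinguishable arrangements.

1260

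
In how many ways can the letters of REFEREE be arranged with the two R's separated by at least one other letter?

75

There are 7!/(4!·2!) = 105 arrangements of REFEREE in total.
Arrangements with the R's together: treat RR as one letter, giving (6)!/(4!) = 30.
Hence 105 − 30 = 75.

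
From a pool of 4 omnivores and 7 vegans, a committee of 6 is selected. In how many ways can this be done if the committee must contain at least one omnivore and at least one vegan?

455

With no constraint there are C(11,6) = 462 possible selections.
Subtract selections that omit an entire group: no omnivores → C(7,6) = 7; no vegans → C(4,6) = 0.
Both groups omitted at once is impossible, so 462 − 7 = 455.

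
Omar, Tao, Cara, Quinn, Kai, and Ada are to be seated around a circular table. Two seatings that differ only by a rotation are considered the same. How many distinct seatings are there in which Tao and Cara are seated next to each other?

48

Glue Tao and Cara into a block (2 internal orders). Seating 5 units around a circle gives (4)! arrangements.
So 2 × (4)! = 2 × 24 = 48.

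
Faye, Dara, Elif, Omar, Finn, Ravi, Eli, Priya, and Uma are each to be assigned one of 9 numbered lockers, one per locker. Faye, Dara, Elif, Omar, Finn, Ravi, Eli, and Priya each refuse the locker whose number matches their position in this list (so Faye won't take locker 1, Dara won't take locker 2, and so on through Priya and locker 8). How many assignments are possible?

Let Aᵢ (for 1 ≤ i ≤ 8) be the placements that put person i in their forbidden locker. Any j of these fix j positions, leaving (9−j)! ways to fill the rest, and there are C(8,j) ways to pick which j.
By inclusion–exclusion, the number of valid placements is Σ_{j=0}^{8} (−1)^j C(8,j)·(9−j)!.
Computing: 362880 − 322560 + 141120 − 40320 + 8400 − 1344 + 168 − 16 + 1 = 148329.

148329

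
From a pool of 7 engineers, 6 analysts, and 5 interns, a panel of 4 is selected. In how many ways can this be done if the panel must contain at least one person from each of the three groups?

1575

With no constraint there are C(18,4) = 3060 possible selections.
Subtract selections that omit an entire group: no engineers → C(11,4) = 330; no analysts → C(12,4) = 495; no interns → C(13,4) = 715.
Add back selections omitting two groups (i.e. drawn from a single group): C(7,4) + C(6,4) + C(5,4) = 55.
By inclusion–exclusion: 3060 − 1540 + 55 = 1575.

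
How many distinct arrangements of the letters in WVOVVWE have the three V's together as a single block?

Treat the 3 copies of V as a single block. The multiset to arrange is then {VVV, E, O, W, W}, 5 items in all.
That gives (5)!/(2!) = 60 arrangements.

60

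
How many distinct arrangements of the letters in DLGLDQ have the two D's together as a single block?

60

Treat the 2 copies of D as a single block. The multiset to arrange is then {DD, G, L, L, Q}, 5 items in all.
That gives (5)!/(2!) = 60 arrangements.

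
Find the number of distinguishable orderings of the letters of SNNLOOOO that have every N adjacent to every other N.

210

Treat the 2 copies of N as a single block. The multiset to arrange is then {NN, L, O, O, O, O, S}, 7 items in all.
That gives (7)!/(4!) = 210 arrangements.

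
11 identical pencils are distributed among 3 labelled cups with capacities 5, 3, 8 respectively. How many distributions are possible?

Ignoring the caps, the number of non-negative solutions to x_1+…+x_3 = 11 is C(13,2) = 78.
Subtract solutions that violate a single cap (substitute x_i' = x_i − (cap_i+1)): x_1 ≥ 6 gives C(7,2) = 21; x_2 ≥ 4 gives C(9,2) = 36; x_3 ≥ 9 gives C(4,2) = 6. Together 63.
Add back pairs where two caps are both exceeded: 3 + 0 + 0 = 3.
By inclusion–exclusion the count is 78 − 63 + 3 = 18.

18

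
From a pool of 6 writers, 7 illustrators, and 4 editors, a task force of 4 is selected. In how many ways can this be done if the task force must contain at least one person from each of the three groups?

Unrestricted: C(17,4) = 2380 ways to pick any 4 of the 17.
Selections missing a whole group: no writers → C(11,4) = 330; no illustrators → C(10,4) = 210; no editors → C(13,4) = 715.
Add back selections omitting two groups (i.e. drawn from a single group): C(6,4) + C(7,4) + C(4,4) = 51.
By inclusion–exclusion: 2380 − 1255 + 51 = 1176.

1176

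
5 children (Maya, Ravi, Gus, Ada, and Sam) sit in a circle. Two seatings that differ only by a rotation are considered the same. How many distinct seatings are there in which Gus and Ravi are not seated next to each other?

12

All circular seatings of 5 people number (4)! = 24.
Those with Gus next to Ravi: fuse the pair into one unit and seat 4 units around a circle — 2·(3)! = 12.
Subtracting, 24 − 12 = 12.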